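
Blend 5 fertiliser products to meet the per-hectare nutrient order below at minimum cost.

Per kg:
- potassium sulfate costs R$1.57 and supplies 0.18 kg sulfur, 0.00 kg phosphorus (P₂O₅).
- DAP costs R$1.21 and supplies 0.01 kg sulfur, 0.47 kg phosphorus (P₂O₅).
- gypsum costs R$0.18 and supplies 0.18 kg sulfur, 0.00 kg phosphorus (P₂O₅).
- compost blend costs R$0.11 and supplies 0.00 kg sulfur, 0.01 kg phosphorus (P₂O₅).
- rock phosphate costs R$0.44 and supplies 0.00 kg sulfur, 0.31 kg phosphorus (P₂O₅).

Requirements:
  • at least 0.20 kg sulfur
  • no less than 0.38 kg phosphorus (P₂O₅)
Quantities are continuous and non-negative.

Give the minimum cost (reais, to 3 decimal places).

Set it up as a linear program. Let x1 = kg of potassium sulfate, x2 = kg of DAP, x3 = kg of gypsum, x4 = kg of compost blend, x5 = kg of rock phosphate.
min 1.57x1 + 1.21x2 + 0.18x3 + 0.11x4 + 0.44x5 with:
  0.18x1 + 0.01x2 + 0.18x3 ≥ 0.2   (sulfur)
  0.47x2 + 0.01x4 + 0.31x5 ≥ 0.38   (phosphorus (P₂O₅))
  x1, x2, x3, x4, x5 ≥ 0.
The optimal basis is {gypsum, rock phosphate}; potassium sulfate, DAP, compost blend drop out. There the sulfur and phosphorus (P₂O₅) constraints are tight.
Optimal quantities: gypsum = 1.111 kg, rock phosphate = 1.226 kg.
Total cost: 0.18·1.111 + 0.44·1.226 = 0.73942.

R$0.739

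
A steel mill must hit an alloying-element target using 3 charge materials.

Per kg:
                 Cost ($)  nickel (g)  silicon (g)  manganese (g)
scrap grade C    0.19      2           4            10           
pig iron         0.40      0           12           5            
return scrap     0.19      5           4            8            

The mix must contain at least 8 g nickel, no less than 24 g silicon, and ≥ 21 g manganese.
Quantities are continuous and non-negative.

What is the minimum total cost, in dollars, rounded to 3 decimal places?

$0.896

Let x1 = kg of scrap grade C, x2 = kg of pig iron, x3 = kg of return scrap.
min 0.19x1 + 0.4x2 + 0.19x3 s.t.:
  2x1 + 5x3 ≥ 8   (nickel)
  4x1 + 12x2 + 4x3 ≥ 24   (silicon)
  10x1 + 5x2 + 8x3 ≥ 21   (manganese)
  x1, x2, x3 ≥ 0.
All 3 inputs are positive at the optimum. Binding constraints: nickel, silicon, manganese.
That vertex is x1 = 0.1494, x2 = 1.437, x3 = 1.54.
Total cost: 0.19·0.1494 + 0.4·1.437 + 0.19·1.54 = 0.89579.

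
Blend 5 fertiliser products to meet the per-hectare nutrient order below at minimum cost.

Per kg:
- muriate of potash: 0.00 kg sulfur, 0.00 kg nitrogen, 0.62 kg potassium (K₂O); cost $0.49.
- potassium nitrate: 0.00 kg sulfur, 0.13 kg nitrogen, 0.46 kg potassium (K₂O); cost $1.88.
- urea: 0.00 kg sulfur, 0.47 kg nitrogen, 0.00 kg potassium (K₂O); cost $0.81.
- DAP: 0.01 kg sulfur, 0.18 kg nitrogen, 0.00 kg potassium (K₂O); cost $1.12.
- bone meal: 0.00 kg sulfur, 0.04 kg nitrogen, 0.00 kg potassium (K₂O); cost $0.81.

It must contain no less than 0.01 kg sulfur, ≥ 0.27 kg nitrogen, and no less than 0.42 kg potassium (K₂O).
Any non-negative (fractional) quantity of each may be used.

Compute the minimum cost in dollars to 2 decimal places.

$1.61

Let x1 = kg of muriate of potash, x2 = kg of potassium nitrate, x3 = kg of urea, x4 = kg of DAP, x5 = kg of bone meal.
Minimize 0.49x1 + 1.88x2 + 0.81x3 + 1.12x4 + 0.81x5 subject to:
  0.01x4 ≥ 0.01   (sulfur)
  0.13x2 + 0.47x3 + 0.18x4 + 0.04x5 ≥ 0.27   (nitrogen)
  0.62x1 + 0.46x2 ≥ 0.42   (potassium (K₂O))
  x1, x2, x3, x4, x5 ≥ 0.
The cheapest feasible vertex uses only muriate of potash, urea, DAP; potassium nitrate, bone meal are not used. Binding constraints: sulfur, nitrogen, potassium (K₂O).
Optimal quantities: muriate of potash = 0.6774 kg, urea = 0.1915 kg, DAP = 1 kg.
Cost = 0.49·0.6774 + 0.81·0.1915 + 1.12·1 = 1.6070.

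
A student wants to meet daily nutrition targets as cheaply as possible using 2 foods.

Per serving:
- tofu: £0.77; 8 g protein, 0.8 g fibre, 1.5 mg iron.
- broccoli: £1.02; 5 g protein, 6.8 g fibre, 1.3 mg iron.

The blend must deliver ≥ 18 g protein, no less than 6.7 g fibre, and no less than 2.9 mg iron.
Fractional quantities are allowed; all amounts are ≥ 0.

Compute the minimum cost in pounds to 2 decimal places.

£2.15

Let x1 = servings of tofu, x2 = servings of broccoli.
Minimise 0.77x1 + 1.02x2 s.t.:
  8x1 + 5x2 ≥ 18   (protein)
  0.8x1 + 6.8x2 ≥ 6.7   (fibre)
  1.5x1 + 1.3x2 ≥ 2.9   (iron)
  x1, x2 ≥ 0.
Both inputs are positive at the optimum. Binding constraints: protein and fibre.
Solving gives x1 = 1.764, x2 = 0.7778.
Total cost: 0.77·1.764 + 1.02·0.7778 = 2.1516.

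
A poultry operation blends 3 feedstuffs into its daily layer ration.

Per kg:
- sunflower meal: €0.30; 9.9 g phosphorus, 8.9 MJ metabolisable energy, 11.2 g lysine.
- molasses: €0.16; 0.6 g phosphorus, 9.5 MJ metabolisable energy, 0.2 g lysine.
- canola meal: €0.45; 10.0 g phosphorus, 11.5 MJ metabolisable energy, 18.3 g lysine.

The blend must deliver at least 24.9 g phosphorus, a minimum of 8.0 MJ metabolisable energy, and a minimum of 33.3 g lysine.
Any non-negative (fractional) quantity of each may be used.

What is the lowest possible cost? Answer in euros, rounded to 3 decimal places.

Let x1 = kg of sunflower meal, x2 = kg of molasses, x3 = kg of canola meal.
Minimise 0.3x1 + 0.16x2 + 0.45x3 subject to:
  9.9x1 + 0.6x2 + 10x3 ≥ 24.9   (phosphorus)
  8.9x1 + 9.5x2 + 11.5x3 ≥ 8   (metabolisable energy)
  11.2x1 + 0.2x2 + 18.3x3 ≥ 33.3   (lysine)
  x1, x2, x3 ≥ 0.
The minimum-cost mix takes nothing from molasses — only sunflower meal, canola meal. There the phosphorus and lysine constraints are tight.
So sunflower meal = 1.773 kg, canola meal = 0.7343 kg.
Cost = 0.3·1.773 + 0.45·0.7343 = 0.86234.

€0.862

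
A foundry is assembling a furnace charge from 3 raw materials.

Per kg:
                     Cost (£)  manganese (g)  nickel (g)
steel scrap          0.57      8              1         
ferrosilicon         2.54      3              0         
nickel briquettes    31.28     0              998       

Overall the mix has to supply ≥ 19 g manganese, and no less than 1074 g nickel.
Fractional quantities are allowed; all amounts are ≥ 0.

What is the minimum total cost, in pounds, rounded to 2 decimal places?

Treat it as an LP. Let x1 = kg of steel scrap, x2 = kg of ferrosilicon, x3 = kg of nickel briquettes.
Minimise 0.57x1 + 2.54x2 + 31.28x3 with:
  8x1 + 3x2 ≥ 19   (manganese)
  1x1 + 998x3 ≥ 1074   (nickel)
  x1, x2, x3 ≥ 0.
The minimum-cost mix takes nothing from ferrosilicon — only steel scrap, nickel briquettes. The manganese and nickel requirements are met with equality.
Optimal quantities: steel scrap = 2.375 kg, nickel briquettes = 1.0738 kg.
Hence cost = 0.57·2.375 + 31.28·1.0738 = £34.9422.

£34.94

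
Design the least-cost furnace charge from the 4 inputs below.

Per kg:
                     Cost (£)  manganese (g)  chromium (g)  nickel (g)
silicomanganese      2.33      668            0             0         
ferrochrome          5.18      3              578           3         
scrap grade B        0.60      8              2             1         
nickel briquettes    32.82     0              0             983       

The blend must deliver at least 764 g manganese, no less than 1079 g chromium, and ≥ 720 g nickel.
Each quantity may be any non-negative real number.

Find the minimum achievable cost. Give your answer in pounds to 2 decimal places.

Treat it as an LP. Let x1 = kg of silicomanganese, x2 = kg of ferrochrome, x3 = kg of scrap grade B, x4 = kg of nickel briquettes.
Minimize 2.33x1 + 5.18x2 + 0.6x3 + 32.82x4 s.t.:
  668x1 + 3x2 + 8x3 ≥ 764   (manganese)
  578x2 + 2x3 ≥ 1079   (chromium)
  3x2 + 1x3 + 983x4 ≥ 720   (nickel)
  x1, x2, x3, x4 ≥ 0.
At the optimum only silicomanganese, ferrochrome, nickel briquettes are positive (scrap grade B = 0). Binding constraints: manganese, chromium, nickel.
So silicomanganese = 1.135 kg, ferrochrome = 1.867 kg, nickel briquettes = 0.7268 kg.
Objective = 2.33·1.135 + 5.18·1.867 + 32.82·0.7268 = 36.1692.

£36.17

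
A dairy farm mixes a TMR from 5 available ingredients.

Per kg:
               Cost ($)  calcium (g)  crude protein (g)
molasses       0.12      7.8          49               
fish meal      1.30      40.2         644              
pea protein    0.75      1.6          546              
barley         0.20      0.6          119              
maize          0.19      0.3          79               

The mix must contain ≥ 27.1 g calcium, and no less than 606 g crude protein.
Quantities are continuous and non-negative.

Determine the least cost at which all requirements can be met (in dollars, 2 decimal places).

$1.01

Set it up as a linear program. Let x1 = kg of molasses, x2 = kg of fish meal, x3 = kg of pea protein, x4 = kg of barley, x5 = kg of maize.
min 0.12x1 + 1.3x2 + 0.75x3 + 0.2x4 + 0.19x5 s.t.:
  7.8x1 + 40.2x2 + 1.6x3 + 0.6x4 + 0.3x5 ≥ 27.1   (calcium)
  49x1 + 644x2 + 546x3 + 119x4 + 79x5 ≥ 606   (crude protein)
  x1, x2, x3, x4, x5 ≥ 0.
The minimum-cost mix takes nothing from fish meal, barley, maize — only molasses, pea protein. The calcium and crude protein requirements are met with equality.
Solving gives x1 = 3.308, x3 = 0.8131.
Objective = 0.12·3.308 + 0.75·0.8131 = 1.0068.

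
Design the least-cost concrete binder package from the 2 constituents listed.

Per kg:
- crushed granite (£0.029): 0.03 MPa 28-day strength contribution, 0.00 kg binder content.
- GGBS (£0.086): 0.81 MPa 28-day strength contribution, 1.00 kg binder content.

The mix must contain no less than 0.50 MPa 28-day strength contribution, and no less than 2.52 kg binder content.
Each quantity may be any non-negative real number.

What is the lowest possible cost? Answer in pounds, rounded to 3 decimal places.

£0.217

Set it up as a linear program. Let x1 = kg of crushed granite, x2 = kg of GGBS.
min 0.029x1 + 0.086x2 s.t.:
  0.03x1 + 0.81x2 ≥ 0.5   (28-day strength contribution)
  1x2 ≥ 2.52   (binder content)
  x1, x2 ≥ 0.
The optimal basis is {GGBS}; crushed granite drops out. Binding constraint: binder content.
Solving gives x2 = 2.52.
Hence cost = 0.086·2.52 = £0.21672.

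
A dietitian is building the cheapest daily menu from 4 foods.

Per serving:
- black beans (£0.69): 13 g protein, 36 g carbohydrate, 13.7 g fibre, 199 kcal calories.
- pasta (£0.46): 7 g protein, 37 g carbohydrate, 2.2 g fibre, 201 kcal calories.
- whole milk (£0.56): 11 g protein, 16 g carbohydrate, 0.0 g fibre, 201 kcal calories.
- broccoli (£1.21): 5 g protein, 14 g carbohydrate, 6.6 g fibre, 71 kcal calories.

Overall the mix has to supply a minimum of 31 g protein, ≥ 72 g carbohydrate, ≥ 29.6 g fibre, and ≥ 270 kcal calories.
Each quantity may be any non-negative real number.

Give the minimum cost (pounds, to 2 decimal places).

This is a linear program. Let x1 = servings of black beans, x2 = servings of pasta, x3 = servings of whole milk, x4 = servings of broccoli.
min 0.69x1 + 0.46x2 + 0.56x3 + 1.21x4 s.t.:
  13x1 + 7x2 + 11x3 + 5x4 ≥ 31   (protein)
  36x1 + 37x2 + 16x3 + 14x4 ≥ 72   (carbohydrate)
  13.7x1 + 2.2x2 + 6.6x4 ≥ 29.6   (fibre)
  199x1 + 201x2 + 201x3 + 71x4 ≥ 270   (calories)
  x1, x2, x3, x4 ≥ 0.
At the optimum only black beans, whole milk are positive (pasta, broccoli = 0). Binding constraints: protein and fibre.
Optimal quantities: black beans = 2.161 servings, whole milk = 0.2648 servings.
Objective = 0.69·2.161 + 0.56·0.2648 = 1.6394.

£1.64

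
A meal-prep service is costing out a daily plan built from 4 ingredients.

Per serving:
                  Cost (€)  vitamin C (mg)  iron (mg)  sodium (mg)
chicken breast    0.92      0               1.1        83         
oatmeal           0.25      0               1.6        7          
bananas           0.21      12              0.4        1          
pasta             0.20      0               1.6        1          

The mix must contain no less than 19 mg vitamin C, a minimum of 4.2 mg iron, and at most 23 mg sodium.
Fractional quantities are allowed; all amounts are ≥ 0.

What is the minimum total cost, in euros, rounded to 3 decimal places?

This is a linear program. Let x1 = servings of chicken breast, x2 = servings of oatmeal, x3 = servings of bananas, x4 = servings of pasta.
Minimize 0.92x1 + 0.25x2 + 0.21x3 + 0.2x4 s.t.:
  12x3 ≥ 19   (vitamin C)
  1.1x1 + 1.6x2 + 0.4x3 + 1.6x4 ≥ 4.2   (iron)
  83x1 + 7x2 + 1x3 + 1x4 ≤ 23   (sodium)
  x1, x2, x3, x4 ≥ 0.
The minimum-cost mix takes nothing from chicken breast, oatmeal — only bananas, pasta. The vitamin C and iron requirements are met with equality.
Optimal quantities: bananas = 1.583 servings, pasta = 2.229 servings.
Cost = 0.21·1.583 + 0.2·2.229 = 0.77823.

€0.778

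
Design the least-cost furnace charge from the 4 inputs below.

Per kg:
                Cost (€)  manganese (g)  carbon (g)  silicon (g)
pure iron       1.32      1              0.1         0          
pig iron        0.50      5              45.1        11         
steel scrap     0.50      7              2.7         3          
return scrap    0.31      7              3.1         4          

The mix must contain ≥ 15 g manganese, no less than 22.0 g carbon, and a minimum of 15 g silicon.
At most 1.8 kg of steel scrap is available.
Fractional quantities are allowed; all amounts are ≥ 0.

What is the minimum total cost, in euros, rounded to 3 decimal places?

€0.884

This is a linear program. Let x1 = kg of pure iron, x2 = kg of pig iron, x3 = kg of steel scrap, x4 = kg of return scrap.
Minimise 1.32x1 + 0.5x2 + 0.5x3 + 0.31x4 with:
  1x1 + 5x2 + 7x3 + 7x4 ≥ 15   (manganese)
  0.1x1 + 45.1x2 + 2.7x3 + 3.1x4 ≥ 22   (carbon)
  11x2 + 3x3 + 4x4 ≥ 15   (silicon)
  x3 ≤ 1.8
  x1, x2, x3, x4 ≥ 0.
At the optimum only pig iron, return scrap are positive (pure iron, steel scrap = 0). Binding constraints: manganese and silicon.
That vertex is x2 = 0.7895, x4 = 1.579.
Cost = 0.5·0.7895 + 0.31·1.579 = 0.88424.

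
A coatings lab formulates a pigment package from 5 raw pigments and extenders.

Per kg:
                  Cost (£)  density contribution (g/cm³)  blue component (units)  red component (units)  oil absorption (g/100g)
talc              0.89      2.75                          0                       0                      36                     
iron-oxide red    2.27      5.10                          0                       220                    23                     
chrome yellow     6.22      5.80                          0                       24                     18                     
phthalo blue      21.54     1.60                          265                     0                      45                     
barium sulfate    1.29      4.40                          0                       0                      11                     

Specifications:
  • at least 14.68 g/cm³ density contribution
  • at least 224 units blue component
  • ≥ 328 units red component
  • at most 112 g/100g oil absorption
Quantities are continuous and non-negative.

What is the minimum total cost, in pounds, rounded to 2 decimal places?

Let x1 = kg of talc, x2 = kg of iron-oxide red, x3 = kg of chrome yellow, x4 = kg of phthalo blue, x5 = kg of barium sulfate.
Minimize 0.89x1 + 2.27x2 + 6.22x3 + 21.54x4 + 1.29x5 with:
  2.75x1 + 5.1x2 + 5.8x3 + 1.6x4 + 4.4x5 ≥ 14.68   (density contribution)
  265x4 ≥ 224   (blue component)
  220x2 + 24x3 ≥ 328   (red component)
  36x1 + 23x2 + 18x3 + 45x4 + 11x5 ≤ 112   (oil absorption)
  x1, x2, x3, x4, x5 ≥ 0.
The optimal basis is {iron-oxide red, phthalo blue, barium sulfate}; talc, chrome yellow drop out. There the density contribution, blue component, red component constraints are tight.
Solving gives x2 = 1.491, x4 = 0.8453, x5 = 1.301.
Hence cost = 2.27·1.491 + 21.54·0.8453 + 1.29·1.301 = £23.2706.

£23.27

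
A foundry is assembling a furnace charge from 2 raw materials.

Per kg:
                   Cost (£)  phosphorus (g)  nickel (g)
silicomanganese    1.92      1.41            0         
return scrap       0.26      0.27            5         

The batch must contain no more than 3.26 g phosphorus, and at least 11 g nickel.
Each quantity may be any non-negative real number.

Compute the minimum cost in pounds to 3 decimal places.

Let x1 = kg of silicomanganese, x2 = kg of return scrap.
Minimize 1.92x1 + 0.26x2 s.t.:
  1.41x1 + 0.27x2 ≤ 3.26   (phosphorus)
  5x2 ≥ 11   (nickel)
  x1, x2 ≥ 0.
The minimum-cost mix takes nothing from silicomanganese — only return scrap. There the nickel constraint is tight.
That vertex is x2 = 2.2.
Objective = 0.26·2.2 = 0.57200.

£0.572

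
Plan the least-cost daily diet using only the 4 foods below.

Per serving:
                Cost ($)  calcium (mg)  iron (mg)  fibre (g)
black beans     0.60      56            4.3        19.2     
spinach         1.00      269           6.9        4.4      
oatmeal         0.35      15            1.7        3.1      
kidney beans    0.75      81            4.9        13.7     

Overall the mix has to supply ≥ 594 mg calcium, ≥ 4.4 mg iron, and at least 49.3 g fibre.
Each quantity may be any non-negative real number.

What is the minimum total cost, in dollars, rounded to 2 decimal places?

$3.06

Set it up as a linear program. Let x1 = servings of black beans, x2 = servings of spinach, x3 = servings of oatmeal, x4 = servings of kidney beans.
Minimize 0.6x1 + 1x2 + 0.35x3 + 0.75x4 subject to:
  56x1 + 269x2 + 15x3 + 81x4 ≥ 594   (calcium)
  4.3x1 + 6.9x2 + 1.7x3 + 4.9x4 ≥ 4.4   (iron)
  19.2x1 + 4.4x2 + 3.1x3 + 13.7x4 ≥ 49.3   (fibre)
  x1, x2, x3, x4 ≥ 0.
The minimum-cost mix takes nothing from oatmeal, kidney beans — only black beans, spinach. There the calcium and fibre constraints are tight.
So black beans = 2.165 servings, spinach = 1.757 servings.
Objective = 0.6·2.165 + 1·1.757 = 3.0560.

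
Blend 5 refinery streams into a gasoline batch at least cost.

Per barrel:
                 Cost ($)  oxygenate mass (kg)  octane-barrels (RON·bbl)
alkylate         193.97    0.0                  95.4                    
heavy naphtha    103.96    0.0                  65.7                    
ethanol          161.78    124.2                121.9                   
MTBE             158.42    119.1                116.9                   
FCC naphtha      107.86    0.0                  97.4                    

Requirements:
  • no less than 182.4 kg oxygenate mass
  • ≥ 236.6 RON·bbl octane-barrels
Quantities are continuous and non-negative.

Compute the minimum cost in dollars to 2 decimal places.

Set it up as a linear program. Let x1 = barrels of alkylate, x2 = barrels of heavy naphtha, x3 = barrels of ethanol, x4 = barrels of MTBE, x5 = barrels of FCC naphtha.
min 193.97x1 + 103.96x2 + 161.78x3 + 158.42x4 + 107.86x5 s.t.:
  124.2x3 + 119.1x4 ≥ 182.4   (oxygenate mass)
  95.4x1 + 65.7x2 + 121.9x3 + 116.9x4 + 97.4x5 ≥ 236.6   (octane-barrels)
  x1, x2, x3, x4, x5 ≥ 0.
At the optimum only ethanol, FCC naphtha are positive (alkylate, heavy naphtha, MTBE = 0). The oxygenate mass and octane-barrels requirements are met with equality.
So ethanol = 1.4686 barrels, FCC naphtha = 0.59115 barrels.
Hence cost = 161.78·1.4686 + 107.86·0.59115 = $301.3515.

$301.35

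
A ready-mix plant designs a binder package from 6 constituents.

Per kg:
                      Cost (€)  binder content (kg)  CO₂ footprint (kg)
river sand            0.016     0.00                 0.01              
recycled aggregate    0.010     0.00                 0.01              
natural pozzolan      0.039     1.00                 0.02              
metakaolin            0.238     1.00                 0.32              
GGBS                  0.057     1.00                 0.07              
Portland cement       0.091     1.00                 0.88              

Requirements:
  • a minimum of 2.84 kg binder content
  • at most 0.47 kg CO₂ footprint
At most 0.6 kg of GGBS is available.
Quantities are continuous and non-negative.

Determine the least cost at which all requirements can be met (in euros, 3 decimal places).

This is a linear program. Let x1 = kg of river sand, x2 = kg of recycled aggregate, x3 = kg of natural pozzolan, x4 = kg of metakaolin, x5 = kg of GGBS, x6 = kg of Portland cement.
min 0.016x1 + 0.01x2 + 0.039x3 + 0.238x4 + 0.057x5 + 0.091x6 s.t.:
  1x3 + 1x4 + 1x5 + 1x6 ≥ 2.84   (binder content)
  0.01x1 + 0.01x2 + 0.02x3 + 0.32x4 + 0.07x5 + 0.88x6 ≤ 0.47   (CO₂ footprint)
  x5 ≤ 0.6
  x1, x2, x3, x4, x5, x6 ≥ 0.
The cheapest feasible vertex uses only natural pozzolan; river sand, recycled aggregate, metakaolin, GGBS, Portland cement are not used. There the binder content constraint is tight.
Optimal quantities: natural pozzolan = 2.84 kg.
Objective = 0.039·2.84 = 0.11076.

€0.111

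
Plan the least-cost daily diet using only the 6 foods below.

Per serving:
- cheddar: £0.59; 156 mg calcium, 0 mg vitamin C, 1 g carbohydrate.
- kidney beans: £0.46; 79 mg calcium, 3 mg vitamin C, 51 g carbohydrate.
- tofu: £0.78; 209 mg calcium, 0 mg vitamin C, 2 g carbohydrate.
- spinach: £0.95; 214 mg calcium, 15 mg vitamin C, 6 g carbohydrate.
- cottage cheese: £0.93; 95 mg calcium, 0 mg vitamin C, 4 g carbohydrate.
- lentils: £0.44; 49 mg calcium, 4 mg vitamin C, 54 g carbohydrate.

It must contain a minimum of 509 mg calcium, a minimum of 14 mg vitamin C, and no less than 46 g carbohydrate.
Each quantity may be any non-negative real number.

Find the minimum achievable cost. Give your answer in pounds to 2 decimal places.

Let x1 = servings of cheddar, x2 = servings of kidney beans, x3 = servings of tofu, x4 = servings of spinach, x5 = servings of cottage cheese, x6 = servings of lentils.
Minimise 0.59x1 + 0.46x2 + 0.78x3 + 0.95x4 + 0.93x5 + 0.44x6 with:
  156x1 + 79x2 + 209x3 + 214x4 + 95x5 + 49x6 ≥ 509   (calcium)
  3x2 + 15x4 + 4x6 ≥ 14   (vitamin C)
  1x1 + 51x2 + 2x3 + 6x4 + 4x5 + 54x6 ≥ 46   (carbohydrate)
  x1, x2, x3, x4, x5, x6 ≥ 0.
The optimal basis is {kidney beans, tofu, spinach}; cheddar, cottage cheese, lentils drop out. Binding constraints: calcium, vitamin C, carbohydrate.
That vertex is x2 = 0.7571, x3 = 1.349, x4 = 0.7819.
Hence cost = 0.46·0.7571 + 0.78·1.349 + 0.95·0.7819 = £2.1433.

£2.14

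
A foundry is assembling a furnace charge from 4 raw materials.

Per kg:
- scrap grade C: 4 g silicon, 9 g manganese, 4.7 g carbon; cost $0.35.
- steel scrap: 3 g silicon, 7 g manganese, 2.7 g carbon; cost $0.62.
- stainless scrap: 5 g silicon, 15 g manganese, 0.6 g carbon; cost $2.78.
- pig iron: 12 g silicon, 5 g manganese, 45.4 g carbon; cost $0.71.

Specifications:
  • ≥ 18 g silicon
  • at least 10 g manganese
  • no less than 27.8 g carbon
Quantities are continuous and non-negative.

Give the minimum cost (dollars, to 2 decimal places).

$1.10

Let x1 = kg of scrap grade C, x2 = kg of steel scrap, x3 = kg of stainless scrap, x4 = kg of pig iron.
Minimize 0.35x1 + 0.62x2 + 2.78x3 + 0.71x4 s.t.:
  4x1 + 3x2 + 5x3 + 12x4 ≥ 18   (silicon)
  9x1 + 7x2 + 15x3 + 5x4 ≥ 10   (manganese)
  4.7x1 + 2.7x2 + 0.6x3 + 45.4x4 ≥ 27.8   (carbon)
  x1, x2, x3, x4 ≥ 0.
The optimal basis is {scrap grade C, pig iron}; steel scrap, stainless scrap drop out. There the silicon and manganese constraints are tight.
Solving gives x1 = 0.3409, x4 = 1.386.
Hence cost = 0.35·0.3409 + 0.71·1.386 = $1.1034.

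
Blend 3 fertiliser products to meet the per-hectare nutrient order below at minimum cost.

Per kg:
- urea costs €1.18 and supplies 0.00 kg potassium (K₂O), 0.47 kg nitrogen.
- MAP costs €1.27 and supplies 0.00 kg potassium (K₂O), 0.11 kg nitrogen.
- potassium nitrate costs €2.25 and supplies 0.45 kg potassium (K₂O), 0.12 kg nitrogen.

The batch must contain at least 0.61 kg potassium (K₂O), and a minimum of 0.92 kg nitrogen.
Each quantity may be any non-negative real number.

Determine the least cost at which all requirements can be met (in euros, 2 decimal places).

Let x1 = kg of urea, x2 = kg of MAP, x3 = kg of potassium nitrate.
Minimize 1.18x1 + 1.27x2 + 2.25x3 subject to:
  0.45x3 ≥ 0.61   (potassium (K₂O))
  0.47x1 + 0.11x2 + 0.12x3 ≥ 0.92   (nitrogen)
  x1, x2, x3 ≥ 0.
The optimal basis is {urea, potassium nitrate}; MAP drops out. There the potassium (K₂O) and nitrogen constraints are tight.
Optimal quantities: urea = 1.611 kg, potassium nitrate = 1.356 kg.
Cost = 1.18·1.611 + 2.25·1.356 = 4.9520.

€4.95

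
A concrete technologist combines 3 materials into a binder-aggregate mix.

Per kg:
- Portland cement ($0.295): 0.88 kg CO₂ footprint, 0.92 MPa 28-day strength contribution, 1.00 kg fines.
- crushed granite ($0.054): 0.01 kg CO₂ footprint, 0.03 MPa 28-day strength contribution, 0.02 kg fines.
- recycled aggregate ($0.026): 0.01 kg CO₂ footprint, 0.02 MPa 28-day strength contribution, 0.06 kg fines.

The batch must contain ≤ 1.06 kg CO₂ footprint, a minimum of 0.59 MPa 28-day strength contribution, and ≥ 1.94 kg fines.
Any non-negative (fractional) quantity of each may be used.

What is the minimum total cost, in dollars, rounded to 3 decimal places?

$0.698

Set it up as a linear program. Let x1 = kg of Portland cement, x2 = kg of crushed granite, x3 = kg of recycled aggregate.
Minimize 0.295x1 + 0.054x2 + 0.026x3 s.t.:
  0.88x1 + 0.01x2 + 0.01x3 ≤ 1.06   (CO₂ footprint)
  0.92x1 + 0.03x2 + 0.02x3 ≥ 0.59   (28-day strength contribution)
  1x1 + 0.02x2 + 0.06x3 ≥ 1.94   (fines)
  x1, x2, x3 ≥ 0.
The optimal basis is {Portland cement, recycled aggregate}; crushed granite drops out. Binding constraints: CO₂ footprint and fines.
Solving gives x1 = 1.033, x3 = 15.12.
Objective = 0.295·1.033 + 0.026·15.12 = 0.69786.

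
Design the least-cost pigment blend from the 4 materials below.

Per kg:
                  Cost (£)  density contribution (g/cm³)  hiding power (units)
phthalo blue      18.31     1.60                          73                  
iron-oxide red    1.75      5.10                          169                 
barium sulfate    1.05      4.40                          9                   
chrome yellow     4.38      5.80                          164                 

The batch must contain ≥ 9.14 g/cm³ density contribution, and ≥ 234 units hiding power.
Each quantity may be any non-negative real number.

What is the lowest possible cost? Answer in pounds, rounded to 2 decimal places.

£2.90

Treat it as an LP. Let x1 = kg of phthalo blue, x2 = kg of iron-oxide red, x3 = kg of barium sulfate, x4 = kg of chrome yellow.
Minimize 18.31x1 + 1.75x2 + 1.05x3 + 4.38x4 with:
  1.6x1 + 5.1x2 + 4.4x3 + 5.8x4 ≥ 9.14   (density contribution)
  73x1 + 169x2 + 9x3 + 164x4 ≥ 234   (hiding power)
  x1, x2, x3, x4 ≥ 0.
At the optimum only iron-oxide red, barium sulfate are positive (phthalo blue, chrome yellow = 0). The density contribution and hiding power requirements are met with equality.
Solving gives x2 = 1.3578, x3 = 0.50345.
Total cost: 1.75·1.3578 + 1.05·0.50345 = 2.9048.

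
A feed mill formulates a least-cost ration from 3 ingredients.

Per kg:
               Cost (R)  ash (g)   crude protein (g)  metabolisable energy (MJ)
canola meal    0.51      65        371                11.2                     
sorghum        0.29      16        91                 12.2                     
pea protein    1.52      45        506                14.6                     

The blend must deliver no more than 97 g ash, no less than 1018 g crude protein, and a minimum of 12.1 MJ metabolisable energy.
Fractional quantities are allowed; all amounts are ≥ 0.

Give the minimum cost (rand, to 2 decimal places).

R2.94

Let x1 = kg of canola meal, x2 = kg of sorghum, x3 = kg of pea protein.
min 0.51x1 + 0.29x2 + 1.52x3 s.t.:
  65x1 + 16x2 + 45x3 ≤ 97   (ash)
  371x1 + 91x2 + 506x3 ≥ 1018   (crude protein)
  11.2x1 + 12.2x2 + 14.6x3 ≥ 12.1   (metabolisable energy)
  x1, x2, x3 ≥ 0.
The minimum-cost mix takes nothing from sorghum — only canola meal, pea protein. The ash and crude protein requirements are met with equality.
So canola meal = 0.202 kg, pea protein = 1.864 kg.
Cost = 0.51·0.202 + 1.52·1.864 = 2.9363.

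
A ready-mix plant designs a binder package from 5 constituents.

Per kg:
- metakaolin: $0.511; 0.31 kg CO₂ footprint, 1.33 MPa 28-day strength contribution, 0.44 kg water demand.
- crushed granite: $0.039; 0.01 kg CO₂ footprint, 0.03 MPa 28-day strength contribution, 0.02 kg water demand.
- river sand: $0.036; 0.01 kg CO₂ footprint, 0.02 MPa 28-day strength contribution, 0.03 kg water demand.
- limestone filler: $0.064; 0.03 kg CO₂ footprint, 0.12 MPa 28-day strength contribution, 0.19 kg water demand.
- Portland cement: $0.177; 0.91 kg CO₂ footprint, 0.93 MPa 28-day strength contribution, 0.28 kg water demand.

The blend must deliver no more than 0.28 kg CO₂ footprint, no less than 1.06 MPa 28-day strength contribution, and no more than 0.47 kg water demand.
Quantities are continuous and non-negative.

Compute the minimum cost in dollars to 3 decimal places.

$0.399

Treat it as an LP. Let x1 = kg of metakaolin, x2 = kg of crushed granite, x3 = kg of river sand, x4 = kg of limestone filler, x5 = kg of Portland cement.
Minimize 0.511x1 + 0.039x2 + 0.036x3 + 0.064x4 + 0.177x5 subject to:
  0.31x1 + 0.01x2 + 0.01x3 + 0.03x4 + 0.91x5 ≤ 0.28   (CO₂ footprint)
  1.33x1 + 0.03x2 + 0.02x3 + 0.12x4 + 0.93x5 ≥ 1.06   (28-day strength contribution)
  0.44x1 + 0.02x2 + 0.03x3 + 0.19x4 + 0.28x5 ≤ 0.47   (water demand)
  x1, x2, x3, x4, x5 ≥ 0.
At the optimum only metakaolin, Portland cement are positive (crushed granite, river sand, limestone filler = 0). The CO₂ footprint and 28-day strength contribution requirements are met with equality.
So metakaolin = 0.7638 kg, Portland cement = 0.04751 kg.
Hence cost = 0.511·0.7638 + 0.177·0.04751 = $0.39871.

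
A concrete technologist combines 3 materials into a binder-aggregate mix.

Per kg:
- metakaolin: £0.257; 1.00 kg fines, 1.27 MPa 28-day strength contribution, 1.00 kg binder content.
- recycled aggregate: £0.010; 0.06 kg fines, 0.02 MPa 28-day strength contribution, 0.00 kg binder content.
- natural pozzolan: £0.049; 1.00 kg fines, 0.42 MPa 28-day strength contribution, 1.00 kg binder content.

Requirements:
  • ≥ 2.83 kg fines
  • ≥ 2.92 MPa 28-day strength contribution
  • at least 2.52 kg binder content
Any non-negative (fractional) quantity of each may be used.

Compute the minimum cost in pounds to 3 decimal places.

£0.341

This is a linear program. Let x1 = kg of metakaolin, x2 = kg of recycled aggregate, x3 = kg of natural pozzolan.
Minimise 0.257x1 + 0.01x2 + 0.049x3 with:
  1x1 + 0.06x2 + 1x3 ≥ 2.83   (fines)
  1.27x1 + 0.02x2 + 0.42x3 ≥ 2.92   (28-day strength contribution)
  1x1 + 1x3 ≥ 2.52   (binder content)
  x1, x2, x3 ≥ 0.
The cheapest feasible vertex uses only natural pozzolan; metakaolin, recycled aggregate are not used. There the 28-day strength contribution constraint is tight.
So natural pozzolan = 6.952 kg.
Objective = 0.049·6.952 = 0.34065.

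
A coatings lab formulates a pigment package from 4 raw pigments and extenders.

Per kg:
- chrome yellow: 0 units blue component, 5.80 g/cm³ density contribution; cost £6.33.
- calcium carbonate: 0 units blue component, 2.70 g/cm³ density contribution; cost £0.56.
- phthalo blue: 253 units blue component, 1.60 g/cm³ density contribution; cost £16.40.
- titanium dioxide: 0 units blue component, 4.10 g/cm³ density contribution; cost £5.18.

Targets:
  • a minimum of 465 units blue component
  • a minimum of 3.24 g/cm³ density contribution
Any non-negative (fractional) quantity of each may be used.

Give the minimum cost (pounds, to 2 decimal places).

£30.20

Let x1 = kg of chrome yellow, x2 = kg of calcium carbonate, x3 = kg of phthalo blue, x4 = kg of titanium dioxide.
min 6.33x1 + 0.56x2 + 16.4x3 + 5.18x4 s.t.:
  253x3 ≥ 465   (blue component)
  5.8x1 + 2.7x2 + 1.6x3 + 4.1x4 ≥ 3.24   (density contribution)
  x1, x2, x3, x4 ≥ 0.
At the optimum only calcium carbonate, phthalo blue are positive (chrome yellow, titanium dioxide = 0). Binding constraints: blue component and density contribution.
That vertex is x2 = 0.11085, x3 = 1.8379.
Cost = 0.56·0.11085 + 16.4·1.8379 = 30.2036.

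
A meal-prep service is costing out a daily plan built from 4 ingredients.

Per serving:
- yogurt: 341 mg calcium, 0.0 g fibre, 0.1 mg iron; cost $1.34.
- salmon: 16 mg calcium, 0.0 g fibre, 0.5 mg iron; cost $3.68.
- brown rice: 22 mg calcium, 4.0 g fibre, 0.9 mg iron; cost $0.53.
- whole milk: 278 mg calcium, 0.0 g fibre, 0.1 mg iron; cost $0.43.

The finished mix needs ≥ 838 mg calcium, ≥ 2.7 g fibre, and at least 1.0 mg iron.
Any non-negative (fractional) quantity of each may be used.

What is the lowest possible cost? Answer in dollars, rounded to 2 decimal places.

$1.68

Let x1 = servings of yogurt, x2 = servings of salmon, x3 = servings of brown rice, x4 = servings of whole milk.
min 1.34x1 + 3.68x2 + 0.53x3 + 0.43x4 with:
  341x1 + 16x2 + 22x3 + 278x4 ≥ 838   (calcium)
  4x3 ≥ 2.7   (fibre)
  0.1x1 + 0.5x2 + 0.9x3 + 0.1x4 ≥ 1   (iron)
  x1, x2, x3, x4 ≥ 0.
The minimum-cost mix takes nothing from yogurt, salmon — only brown rice, whole milk. There the calcium and iron constraints are tight.
Solving gives x3 = 0.7831, x4 = 2.952.
Cost = 0.53·0.7831 + 0.43·2.952 = 1.6844.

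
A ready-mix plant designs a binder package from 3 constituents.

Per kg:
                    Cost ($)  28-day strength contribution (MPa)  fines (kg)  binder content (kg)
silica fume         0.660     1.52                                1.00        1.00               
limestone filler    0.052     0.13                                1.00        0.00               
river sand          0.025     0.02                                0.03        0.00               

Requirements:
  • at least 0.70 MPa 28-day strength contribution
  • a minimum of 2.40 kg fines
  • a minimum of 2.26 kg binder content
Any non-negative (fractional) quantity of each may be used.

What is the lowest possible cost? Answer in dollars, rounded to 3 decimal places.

$1.499

Set it up as a linear program. Let x1 = kg of silica fume, x2 = kg of limestone filler, x3 = kg of river sand.
Minimize 0.66x1 + 0.052x2 + 0.025x3 s.t.:
  1.52x1 + 0.13x2 + 0.02x3 ≥ 0.7   (28-day strength contribution)
  1x1 + 1x2 + 0.03x3 ≥ 2.4   (fines)
  1x1 ≥ 2.26   (binder content)
  x1, x2, x3 ≥ 0.
At the optimum only silica fume, limestone filler are positive (river sand = 0). Binding constraints: fines and binder content.
Solving gives x1 = 2.26, x2 = 0.14.
Objective = 0.66·2.26 + 0.052·0.14 = 1.49888.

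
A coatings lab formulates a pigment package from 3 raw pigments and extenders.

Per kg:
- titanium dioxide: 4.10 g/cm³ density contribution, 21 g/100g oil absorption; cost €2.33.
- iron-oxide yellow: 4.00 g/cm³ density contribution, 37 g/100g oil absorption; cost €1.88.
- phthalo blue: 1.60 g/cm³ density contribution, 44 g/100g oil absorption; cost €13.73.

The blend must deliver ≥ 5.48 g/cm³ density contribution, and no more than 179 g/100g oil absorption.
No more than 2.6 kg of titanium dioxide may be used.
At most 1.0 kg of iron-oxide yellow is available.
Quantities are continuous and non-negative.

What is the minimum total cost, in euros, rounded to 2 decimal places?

Let x1 = kg of titanium dioxide, x2 = kg of iron-oxide yellow, x3 = kg of phthalo blue.
Minimise 2.33x1 + 1.88x2 + 13.73x3 with:
  4.1x1 + 4x2 + 1.6x3 ≥ 5.48   (density contribution)
  21x1 + 37x2 + 44x3 ≤ 179   (oil absorption)
  x1 ≤ 2.6
  x2 ≤ 1
  x1, x2, x3 ≥ 0.
The optimal basis is {titanium dioxide, iron-oxide yellow}; phthalo blue drops out. Binding constraints: density contribution and the iron-oxide yellow cap.
Solving gives x1 = 0.361, x2 = 1.
Total cost: 2.33·0.361 + 1.88·1 = 2.7211.

€2.72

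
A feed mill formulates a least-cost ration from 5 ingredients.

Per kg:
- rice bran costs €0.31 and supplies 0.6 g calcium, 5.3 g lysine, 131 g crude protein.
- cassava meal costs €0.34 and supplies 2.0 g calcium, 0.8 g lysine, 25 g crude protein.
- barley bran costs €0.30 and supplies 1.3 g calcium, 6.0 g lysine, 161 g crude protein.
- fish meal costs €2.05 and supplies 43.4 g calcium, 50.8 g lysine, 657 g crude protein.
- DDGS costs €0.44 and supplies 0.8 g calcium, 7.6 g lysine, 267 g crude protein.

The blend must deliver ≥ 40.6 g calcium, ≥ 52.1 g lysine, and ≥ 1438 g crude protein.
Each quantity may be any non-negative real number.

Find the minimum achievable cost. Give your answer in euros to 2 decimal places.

Set it up as a linear program. Let x1 = kg of rice bran, x2 = kg of cassava meal, x3 = kg of barley bran, x4 = kg of fish meal, x5 = kg of DDGS.
Minimise 0.31x1 + 0.34x2 + 0.3x3 + 2.05x4 + 0.44x5 s.t.:
  0.6x1 + 2x2 + 1.3x3 + 43.4x4 + 0.8x5 ≥ 40.6   (calcium)
  5.3x1 + 0.8x2 + 6x3 + 50.8x4 + 7.6x5 ≥ 52.1   (lysine)
  131x1 + 25x2 + 161x3 + 657x4 + 267x5 ≥ 1438   (crude protein)
  x1, x2, x3, x4, x5 ≥ 0.
The minimum-cost mix takes nothing from rice bran, cassava meal, barley bran — only fish meal, DDGS. There the calcium and crude protein constraints are tight.
Optimal quantities: fish meal = 0.8759 kg, DDGS = 3.23 kg.
Hence cost = 2.05·0.8759 + 0.44·3.23 = €3.2168.

€3.22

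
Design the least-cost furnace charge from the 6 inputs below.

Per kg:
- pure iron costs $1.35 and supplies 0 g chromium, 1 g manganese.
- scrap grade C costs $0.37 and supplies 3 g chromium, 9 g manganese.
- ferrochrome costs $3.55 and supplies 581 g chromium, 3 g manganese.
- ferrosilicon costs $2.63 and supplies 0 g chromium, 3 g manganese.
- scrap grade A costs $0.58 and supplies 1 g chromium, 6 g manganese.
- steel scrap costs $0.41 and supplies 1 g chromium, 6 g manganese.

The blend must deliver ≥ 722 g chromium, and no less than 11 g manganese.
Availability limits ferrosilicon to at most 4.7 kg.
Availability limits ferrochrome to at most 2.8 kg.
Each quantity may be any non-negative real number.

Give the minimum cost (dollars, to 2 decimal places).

Treat it as an LP. Let x1 = kg of pure iron, x2 = kg of scrap grade C, x3 = kg of ferrochrome, x4 = kg of ferrosilicon, x5 = kg of scrap grade A, x6 = kg of steel scrap.
min 1.35x1 + 0.37x2 + 3.55x3 + 2.63x4 + 0.58x5 + 0.41x6 s.t.:
  3x2 + 581x3 + 1x5 + 1x6 ≥ 722   (chromium)
  1x1 + 9x2 + 3x3 + 3x4 + 6x5 + 6x6 ≥ 11   (manganese)
  x4 ≤ 4.7
  x3 ≤ 2.8
  x1, x2, x3, x4, x5, x6 ≥ 0.
The optimal basis is {scrap grade C, ferrochrome}; pure iron, ferrosilicon, scrap grade A, steel scrap drop out. The chromium and manganese requirements are met with equality.
Optimal quantities: scrap grade C = 0.8094 kg, ferrochrome = 1.239 kg.
Cost = 0.37·0.8094 + 3.55·1.239 = 4.6979.

$4.70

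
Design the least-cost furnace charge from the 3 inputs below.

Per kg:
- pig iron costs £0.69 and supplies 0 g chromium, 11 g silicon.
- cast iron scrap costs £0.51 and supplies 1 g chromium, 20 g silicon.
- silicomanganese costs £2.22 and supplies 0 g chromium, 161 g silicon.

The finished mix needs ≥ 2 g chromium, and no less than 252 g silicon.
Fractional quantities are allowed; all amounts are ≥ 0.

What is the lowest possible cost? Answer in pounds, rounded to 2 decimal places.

£3.94

This is a linear program. Let x1 = kg of pig iron, x2 = kg of cast iron scrap, x3 = kg of silicomanganese.
Minimise 0.69x1 + 0.51x2 + 2.22x3 s.t.:
  1x2 ≥ 2   (chromium)
  11x1 + 20x2 + 161x3 ≥ 252   (silicon)
  x1, x2, x3 ≥ 0.
The minimum-cost mix takes nothing from pig iron — only cast iron scrap, silicomanganese. Binding constraints: chromium and silicon.
Optimal quantities: cast iron scrap = 2 kg, silicomanganese = 1.317 kg.
Total cost: 0.51·2 + 2.22·1.317 = 3.9437.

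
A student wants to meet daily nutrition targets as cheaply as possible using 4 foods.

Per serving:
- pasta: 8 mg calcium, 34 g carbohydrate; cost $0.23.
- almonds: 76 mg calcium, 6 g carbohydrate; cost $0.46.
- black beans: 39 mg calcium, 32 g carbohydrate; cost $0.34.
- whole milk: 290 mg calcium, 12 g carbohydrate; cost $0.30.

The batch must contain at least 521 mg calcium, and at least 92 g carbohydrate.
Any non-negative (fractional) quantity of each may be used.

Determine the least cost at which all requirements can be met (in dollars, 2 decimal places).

Let x1 = servings of pasta, x2 = servings of almonds, x3 = servings of black beans, x4 = servings of whole milk.
min 0.23x1 + 0.46x2 + 0.34x3 + 0.3x4 with:
  8x1 + 76x2 + 39x3 + 290x4 ≥ 521   (calcium)
  34x1 + 6x2 + 32x3 + 12x4 ≥ 92   (carbohydrate)
  x1, x2, x3, x4 ≥ 0.
The optimal basis is {pasta, whole milk}; almonds, black beans drop out. Binding constraints: calcium and carbohydrate.
So pasta = 2.092 servings, whole milk = 1.739 servings.
Objective = 0.23·2.092 + 0.3·1.739 = 1.0029.

$1.00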